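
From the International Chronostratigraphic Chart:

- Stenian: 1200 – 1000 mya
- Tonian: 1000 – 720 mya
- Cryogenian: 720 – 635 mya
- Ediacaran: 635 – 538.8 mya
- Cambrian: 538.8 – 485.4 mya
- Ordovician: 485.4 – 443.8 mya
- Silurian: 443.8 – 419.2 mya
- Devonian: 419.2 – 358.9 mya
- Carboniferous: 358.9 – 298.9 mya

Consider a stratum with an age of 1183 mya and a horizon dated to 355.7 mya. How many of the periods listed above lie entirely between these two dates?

The older date is 1183 Ma and the younger is 355.7 Ma.
Periods with start < 1183 and end > 355.7 Ma: Tonian (1000–720), Cryogenian (720–635), Ediacaran (635–538.8), Cambrian (538.8–485.4), Ordovician (485.4–443.8), Silurian (443.8–419.2), Devonian (419.2–358.9).
That is 7 complete periods.

7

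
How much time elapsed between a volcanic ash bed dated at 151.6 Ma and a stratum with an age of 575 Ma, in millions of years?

423.4 million years

575 − 151.6 = 423.4 million years.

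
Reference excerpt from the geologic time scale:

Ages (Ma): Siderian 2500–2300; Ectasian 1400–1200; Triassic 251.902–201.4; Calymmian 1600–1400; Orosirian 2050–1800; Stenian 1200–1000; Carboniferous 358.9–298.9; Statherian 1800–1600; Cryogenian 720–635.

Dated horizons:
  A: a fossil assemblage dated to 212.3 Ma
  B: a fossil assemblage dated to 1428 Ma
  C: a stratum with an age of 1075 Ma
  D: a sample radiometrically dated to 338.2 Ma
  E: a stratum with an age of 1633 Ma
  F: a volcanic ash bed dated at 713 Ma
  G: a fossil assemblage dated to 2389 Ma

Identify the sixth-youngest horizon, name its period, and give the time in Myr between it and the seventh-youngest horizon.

Smaller Ma means younger, so youngest first: A 212.3 < D 338.2 < F 713 < C 1075 < B 1428 < E 1633 < G 2389.
Counting 6 along gives E (1633 Ma); the excerpt puts that inside the Statherian, 1800–1600 Ma.
Next in line is G (2389 Ma), and 2389 − 1633 = 756 Myr.

E, in the Statherian; 756 million years to G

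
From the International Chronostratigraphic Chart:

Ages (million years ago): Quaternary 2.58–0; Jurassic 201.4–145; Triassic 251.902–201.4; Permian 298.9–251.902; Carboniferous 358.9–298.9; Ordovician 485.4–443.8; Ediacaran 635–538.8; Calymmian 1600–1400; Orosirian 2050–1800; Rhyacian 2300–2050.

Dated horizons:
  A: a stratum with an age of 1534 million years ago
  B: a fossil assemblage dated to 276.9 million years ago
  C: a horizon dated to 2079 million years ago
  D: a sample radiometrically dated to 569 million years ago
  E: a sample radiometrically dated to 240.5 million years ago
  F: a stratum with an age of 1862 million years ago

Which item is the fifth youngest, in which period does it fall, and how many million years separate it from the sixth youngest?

Smaller Ma means younger, so youngest first: E 240.5 < B 276.9 < D 569 < A 1534 < F 1862 < C 2079.
Counting 5 along gives F (1862 Ma); the excerpt puts that inside the Orosirian, 2050–1800 Ma.
Next in line is C (2079 Ma), and 2079 − 1862 = 217 Myr.

F, in the Orosirian; 217 million years to C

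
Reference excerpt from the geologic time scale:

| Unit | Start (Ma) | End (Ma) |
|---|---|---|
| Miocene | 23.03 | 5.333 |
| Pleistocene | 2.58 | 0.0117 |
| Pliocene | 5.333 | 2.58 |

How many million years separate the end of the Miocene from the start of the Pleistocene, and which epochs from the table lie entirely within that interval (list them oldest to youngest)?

End of Miocene = 5.333 Ma; start of Pleistocene = 2.58 Ma.
Gap = 5.333 − 2.58 = 2.753 Myr.
Epochs wholly inside 5.333–2.58 Ma: Pliocene (5.333–2.58).

2.753 million years; Pliocene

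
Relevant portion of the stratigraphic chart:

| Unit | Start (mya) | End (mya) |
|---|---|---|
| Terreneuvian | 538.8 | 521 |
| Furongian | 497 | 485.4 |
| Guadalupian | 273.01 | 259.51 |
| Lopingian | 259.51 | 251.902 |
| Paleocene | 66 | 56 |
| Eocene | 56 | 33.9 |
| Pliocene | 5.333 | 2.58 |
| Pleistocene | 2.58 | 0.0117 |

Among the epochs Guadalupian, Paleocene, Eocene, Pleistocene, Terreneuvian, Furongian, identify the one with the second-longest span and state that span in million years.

Start − end for each: Guadalupian 273.01 − 259.51 = 13.5; Paleocene 66 − 56 = 10; Eocene 56 − 33.9 = 22.1; Pleistocene 2.58 − 0.0117 = 2.5683; Terreneuvian 538.8 − 521 = 17.8; Furongian 497 − 485.4 = 11.6.
Ranking these from longest: Eocene > Terreneuvian > Guadalupian > Furongian > Paleocene > Pleistocene.
Position 2 in that ranking is Terreneuvian, which lasted 17.8 Myr.

Terreneuvian, 17.8 million years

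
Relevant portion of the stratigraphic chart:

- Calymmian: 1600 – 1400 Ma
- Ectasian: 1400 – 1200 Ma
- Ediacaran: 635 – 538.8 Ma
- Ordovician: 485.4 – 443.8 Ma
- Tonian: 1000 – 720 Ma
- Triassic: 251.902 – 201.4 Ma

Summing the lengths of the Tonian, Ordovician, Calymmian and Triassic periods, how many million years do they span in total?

572.102 million years

Duration is start − end for each: (1000 − 720) + (485.4 − 443.8) + (1600 − 1400) + (251.902 − 201.4).
That is 280 + 41.6 + 200 + 50.502, which totals 572.102 million years.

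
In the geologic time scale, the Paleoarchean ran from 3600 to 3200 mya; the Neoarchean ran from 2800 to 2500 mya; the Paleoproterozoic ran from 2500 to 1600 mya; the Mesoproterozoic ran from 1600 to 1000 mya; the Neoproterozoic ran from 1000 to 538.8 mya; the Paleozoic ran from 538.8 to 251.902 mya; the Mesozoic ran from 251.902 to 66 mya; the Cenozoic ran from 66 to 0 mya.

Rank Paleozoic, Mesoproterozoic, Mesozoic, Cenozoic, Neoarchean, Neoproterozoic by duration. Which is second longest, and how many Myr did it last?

Neoproterozoic, 461.2 million years

Durations: Paleozoic 286.898; Mesoproterozoic 600; Mesozoic 185.902; Cenozoic 66; Neoarchean 300; Neoproterozoic 461.2 Myr.
Sorted longest-first: Mesoproterozoic (600), Neoproterozoic (461.2), Neoarchean (300), Paleozoic (286.898), Mesozoic (185.902), Cenozoic (66).
The second longest is Neoproterozoic at 461.2 Myr.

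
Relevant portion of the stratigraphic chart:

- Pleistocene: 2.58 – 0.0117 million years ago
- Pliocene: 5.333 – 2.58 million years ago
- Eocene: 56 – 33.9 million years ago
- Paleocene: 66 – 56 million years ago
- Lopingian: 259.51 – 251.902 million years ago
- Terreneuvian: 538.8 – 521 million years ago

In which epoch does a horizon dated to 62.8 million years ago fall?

62.8 Ma lies between 66 and 56 Ma, so it falls in the Paleocene.

Paleocene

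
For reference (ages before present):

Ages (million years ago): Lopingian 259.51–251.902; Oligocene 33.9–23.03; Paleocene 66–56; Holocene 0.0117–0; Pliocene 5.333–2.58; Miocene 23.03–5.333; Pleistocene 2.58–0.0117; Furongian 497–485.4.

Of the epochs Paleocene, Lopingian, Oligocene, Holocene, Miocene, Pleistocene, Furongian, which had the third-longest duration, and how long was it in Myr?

Start − end for each: Paleocene 66 − 56 = 10; Lopingian 259.51 − 251.902 = 7.608; Oligocene 33.9 − 23.03 = 10.87; Holocene 0.0117 − 0 = 0.0117; Miocene 23.03 − 5.333 = 17.697; Pleistocene 2.58 − 0.0117 = 2.5683; Furongian 497 − 485.4 = 11.6.
Ranking these from longest: Miocene > Furongian > Oligocene > Paleocene > Lopingian > Pleistocene > Holocene.
Position 3 in that ranking is Oligocene, which lasted 10.87 Myr.

Oligocene, 10.87 million years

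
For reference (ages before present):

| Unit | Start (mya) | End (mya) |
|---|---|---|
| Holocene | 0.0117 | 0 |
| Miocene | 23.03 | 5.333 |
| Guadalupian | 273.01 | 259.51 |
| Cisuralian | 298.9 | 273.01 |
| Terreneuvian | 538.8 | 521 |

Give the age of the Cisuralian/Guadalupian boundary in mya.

The Cisuralian ends and the Guadalupian begins at 273.01 mya.

273.01 mya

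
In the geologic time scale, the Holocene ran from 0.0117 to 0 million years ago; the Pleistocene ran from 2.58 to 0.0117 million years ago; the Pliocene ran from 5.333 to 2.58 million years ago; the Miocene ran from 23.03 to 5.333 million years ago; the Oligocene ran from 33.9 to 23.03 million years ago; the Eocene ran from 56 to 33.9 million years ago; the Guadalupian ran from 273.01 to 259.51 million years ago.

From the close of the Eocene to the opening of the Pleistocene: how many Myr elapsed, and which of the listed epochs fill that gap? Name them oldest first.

31.32 million years; Oligocene, Miocene, Pliocene

The Eocene closes at 33.9 Ma and the Pleistocene opens at 2.58 Ma, so the interval is 33.9 − 2.58 = 31.32 Myr.
An epoch fits inside if it starts at or after 33.9 Ma and ends at or before 2.58 Ma; oldest first that gives Oligocene, Miocene, Pliocene.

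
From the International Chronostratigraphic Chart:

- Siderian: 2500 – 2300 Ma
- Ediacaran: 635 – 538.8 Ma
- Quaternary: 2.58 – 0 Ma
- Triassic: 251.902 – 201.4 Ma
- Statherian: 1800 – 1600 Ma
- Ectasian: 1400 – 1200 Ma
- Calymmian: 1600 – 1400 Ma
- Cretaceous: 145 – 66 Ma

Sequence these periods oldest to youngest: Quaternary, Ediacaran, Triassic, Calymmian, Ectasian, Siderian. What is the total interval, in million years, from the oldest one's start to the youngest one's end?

Siderian → Calymmian → Ectasian → Ediacaran → Triassic → Quaternary; total span 2500 Myr

From the excerpt: Quaternary 2.58–0; Ediacaran 635–538.8; Triassic 251.902–201.4; Calymmian 1600–1400; Ectasian 1400–1200; Siderian 2500–2300 (Ma).
Larger Ma is earlier, so the oldest is Siderian and the youngest is Quaternary; oldest to youngest: Siderian, Calymmian, Ectasian, Ediacaran, Triassic, Quaternary.
Oldest start 2500 minus youngest end 0 gives 2500 Myr overall.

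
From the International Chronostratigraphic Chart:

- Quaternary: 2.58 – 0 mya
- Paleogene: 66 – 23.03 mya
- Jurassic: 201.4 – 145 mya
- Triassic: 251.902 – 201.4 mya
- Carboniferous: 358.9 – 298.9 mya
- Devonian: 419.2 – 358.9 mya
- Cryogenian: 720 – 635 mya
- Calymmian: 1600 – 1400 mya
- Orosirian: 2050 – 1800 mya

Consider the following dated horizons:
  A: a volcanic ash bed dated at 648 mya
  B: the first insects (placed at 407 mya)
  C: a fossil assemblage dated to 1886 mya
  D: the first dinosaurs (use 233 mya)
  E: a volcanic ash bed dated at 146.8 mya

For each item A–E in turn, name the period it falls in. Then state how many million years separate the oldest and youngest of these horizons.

A — Cryogenian; B — Devonian; C — Orosirian; D — Triassic; E — Jurassic; span 1739.2 million years

Match each age against the start–end ranges in the excerpt: A = 648 Ma → Cryogenian (720–635); B = 407 Ma → Devonian (419.2–358.9); C = 1886 Ma → Orosirian (2050–1800); D = 233 Ma → Triassic (251.902–201.4); E = 146.8 Ma → Jurassic (201.4–145).
The largest age is 1886 Ma and the smallest is 146.8 Ma; their difference is 1739.2 Myr.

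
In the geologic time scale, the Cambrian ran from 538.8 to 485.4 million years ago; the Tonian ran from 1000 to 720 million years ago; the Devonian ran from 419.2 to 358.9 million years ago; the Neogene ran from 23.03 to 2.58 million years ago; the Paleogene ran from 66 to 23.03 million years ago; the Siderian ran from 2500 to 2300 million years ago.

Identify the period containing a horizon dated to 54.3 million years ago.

54.3 Ma lies between 66 and 23.03 Ma, so it falls in the Paleogene.

Paleogene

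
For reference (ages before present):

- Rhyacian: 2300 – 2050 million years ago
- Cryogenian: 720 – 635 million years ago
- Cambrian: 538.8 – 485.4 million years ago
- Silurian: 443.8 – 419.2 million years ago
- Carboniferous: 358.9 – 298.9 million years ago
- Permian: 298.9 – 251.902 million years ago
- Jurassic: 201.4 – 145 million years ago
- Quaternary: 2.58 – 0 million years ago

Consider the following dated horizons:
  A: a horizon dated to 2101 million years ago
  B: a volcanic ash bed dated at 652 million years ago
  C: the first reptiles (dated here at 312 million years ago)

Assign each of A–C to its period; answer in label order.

Match each age against the start–end ranges in the excerpt: A = 2101 Ma → Rhyacian (2300–2050); B = 652 Ma → Cryogenian (720–635); C = 312 Ma → Carboniferous (358.9–298.9).

A — Rhyacian; B — Cryogenian; C — Carboniferous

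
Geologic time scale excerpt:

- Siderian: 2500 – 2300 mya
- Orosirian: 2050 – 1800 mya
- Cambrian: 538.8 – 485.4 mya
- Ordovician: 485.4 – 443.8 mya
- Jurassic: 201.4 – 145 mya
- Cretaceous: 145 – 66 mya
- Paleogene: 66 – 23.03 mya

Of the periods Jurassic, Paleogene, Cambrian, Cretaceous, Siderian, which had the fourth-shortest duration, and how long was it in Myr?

Start − end for each: Jurassic 201.4 − 145 = 56.4; Paleogene 66 − 23.03 = 42.97; Cambrian 538.8 − 485.4 = 53.4; Cretaceous 145 − 66 = 79; Siderian 2500 − 2300 = 200.
Ranking these from shortest: Paleogene < Cambrian < Jurassic < Cretaceous < Siderian.
Position 4 in that ranking is Cretaceous, which lasted 79 Myr.

Cretaceous, 79 million years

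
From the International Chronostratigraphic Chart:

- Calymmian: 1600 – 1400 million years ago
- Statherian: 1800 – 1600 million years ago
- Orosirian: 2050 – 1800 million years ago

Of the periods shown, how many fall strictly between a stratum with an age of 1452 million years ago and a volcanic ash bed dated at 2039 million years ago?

1

The older date is 2039 Ma and the younger is 1452 Ma.
Periods with start < 2039 and end > 1452 Ma: Statherian (1800–1600).
That is 1 complete period.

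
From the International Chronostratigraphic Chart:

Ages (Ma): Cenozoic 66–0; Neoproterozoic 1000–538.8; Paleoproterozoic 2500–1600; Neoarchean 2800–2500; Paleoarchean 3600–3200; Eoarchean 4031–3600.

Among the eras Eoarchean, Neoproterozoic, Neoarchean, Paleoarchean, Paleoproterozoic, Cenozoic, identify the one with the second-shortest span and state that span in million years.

Durations: Eoarchean 431; Neoproterozoic 461.2; Neoarchean 300; Paleoarchean 400; Paleoproterozoic 900; Cenozoic 66 Myr.
Sorted shortest-first: Cenozoic (66), Neoarchean (300), Paleoarchean (400), Eoarchean (431), Neoproterozoic (461.2), Paleoproterozoic (900).
The second shortest is Neoarchean at 300 Myr.

Neoarchean, 300 million years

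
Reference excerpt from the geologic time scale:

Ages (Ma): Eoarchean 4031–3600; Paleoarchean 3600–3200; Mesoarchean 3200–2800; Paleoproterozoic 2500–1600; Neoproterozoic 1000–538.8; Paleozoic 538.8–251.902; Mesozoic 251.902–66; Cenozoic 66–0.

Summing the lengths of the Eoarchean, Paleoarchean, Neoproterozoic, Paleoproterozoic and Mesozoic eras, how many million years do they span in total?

Duration is start − end for each: (4031 − 3600) + (3600 − 3200) + (1000 − 538.8) + (2500 − 1600) + (251.902 − 66).
That is 431 + 400 + 461.2 + 900 + 185.902, which totals 2378.102 million years.

2378.102 million years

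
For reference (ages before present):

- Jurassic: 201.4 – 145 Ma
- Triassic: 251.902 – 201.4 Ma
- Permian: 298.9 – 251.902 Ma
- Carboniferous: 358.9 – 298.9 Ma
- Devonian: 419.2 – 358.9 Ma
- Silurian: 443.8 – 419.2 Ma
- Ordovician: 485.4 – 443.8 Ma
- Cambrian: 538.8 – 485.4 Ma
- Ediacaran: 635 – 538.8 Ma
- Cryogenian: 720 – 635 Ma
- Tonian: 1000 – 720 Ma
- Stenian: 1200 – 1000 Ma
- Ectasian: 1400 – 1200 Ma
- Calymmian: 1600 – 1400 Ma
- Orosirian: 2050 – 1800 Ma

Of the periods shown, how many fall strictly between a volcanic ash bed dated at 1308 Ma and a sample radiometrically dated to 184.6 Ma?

1308 Ma sits inside the Ectasian (1400–1200) and 184.6 Ma inside the Jurassic (201.4–145); neither of those is wholly between the two dates.
The listed periods lying completely between them are Stenian, Tonian, Cryogenian, Ediacaran, Cambrian, Ordovician, Silurian, Devonian, Carboniferous, Permian, Triassic — 11 in all.

11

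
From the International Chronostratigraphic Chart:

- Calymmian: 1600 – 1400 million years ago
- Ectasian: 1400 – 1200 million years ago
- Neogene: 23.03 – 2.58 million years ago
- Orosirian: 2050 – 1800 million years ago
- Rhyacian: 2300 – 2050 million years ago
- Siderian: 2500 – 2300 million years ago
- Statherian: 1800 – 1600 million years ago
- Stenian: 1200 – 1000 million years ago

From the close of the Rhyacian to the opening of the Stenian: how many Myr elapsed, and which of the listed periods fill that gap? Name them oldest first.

The Rhyacian closes at 2050 Ma and the Stenian opens at 1200 Ma, so the interval is 2050 − 1200 = 850 Myr.
A period fits inside if it starts at or after 2050 Ma and ends at or before 1200 Ma; oldest first that gives Orosirian, Statherian, Calymmian, Ectasian.

850 million years; Orosirian, Statherian, Calymmian, Ectasian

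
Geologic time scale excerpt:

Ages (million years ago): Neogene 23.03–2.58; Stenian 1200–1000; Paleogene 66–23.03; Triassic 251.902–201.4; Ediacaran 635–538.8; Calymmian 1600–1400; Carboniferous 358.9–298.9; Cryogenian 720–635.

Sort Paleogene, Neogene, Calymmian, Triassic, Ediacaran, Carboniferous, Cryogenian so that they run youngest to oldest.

Neogene, then Paleogene, then Triassic, then Carboniferous, then Ediacaran, then Cryogenian, then Calymmian

Read off each span (Ma): Paleogene 66–23.03; Neogene 23.03–2.58; Calymmian 1600–1400; Triassic 251.902–201.4; Ediacaran 635–538.8; Carboniferous 358.9–298.9; Cryogenian 720–635.
Larger Ma is older, so oldest→youngest is Calymmian, Cryogenian, Ediacaran, Carboniferous, Triassic, Paleogene, Neogene; reverse it for youngest→oldest.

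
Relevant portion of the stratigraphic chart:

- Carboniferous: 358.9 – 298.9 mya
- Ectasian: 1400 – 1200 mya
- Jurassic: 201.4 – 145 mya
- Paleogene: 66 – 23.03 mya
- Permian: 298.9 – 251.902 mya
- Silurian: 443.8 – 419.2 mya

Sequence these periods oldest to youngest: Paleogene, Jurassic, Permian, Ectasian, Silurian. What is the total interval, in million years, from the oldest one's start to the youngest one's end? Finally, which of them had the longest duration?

From the excerpt: Paleogene 66–23.03; Jurassic 201.4–145; Permian 298.9–251.902; Ectasian 1400–1200; Silurian 443.8–419.2 (Ma).
Larger Ma is earlier, so the oldest is Ectasian and the youngest is Paleogene; oldest to youngest: Ectasian, Silurian, Permian, Jurassic, Paleogene.
Oldest start 1400 minus youngest end 23.03 gives 1376.97 Myr overall.
Individual lengths (start − end): Paleogene 42.97; Jurassic 56.4; Silurian 24.6; Ectasian 200; Permian 46.998. The largest is Ectasian at 200 Myr.

Ectasian, Silurian, Permian, Jurassic, Paleogene; total span 1376.97 Myr; longest is Ectasian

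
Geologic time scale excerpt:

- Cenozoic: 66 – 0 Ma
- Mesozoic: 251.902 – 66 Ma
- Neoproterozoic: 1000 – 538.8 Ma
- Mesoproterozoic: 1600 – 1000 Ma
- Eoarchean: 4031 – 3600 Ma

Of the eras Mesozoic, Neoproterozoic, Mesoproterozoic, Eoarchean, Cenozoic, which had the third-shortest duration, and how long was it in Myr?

Eoarchean, 431 million years

Start − end for each: Mesozoic 251.902 − 66 = 185.902; Neoproterozoic 1000 − 538.8 = 461.2; Mesoproterozoic 1600 − 1000 = 600; Eoarchean 4031 − 3600 = 431; Cenozoic 66 − 0 = 66.
Ranking these from shortest: Cenozoic < Mesozoic < Eoarchean < Neoproterozoic < Mesoproterozoic.
Position 3 in that ranking is Eoarchean, which lasted 431 Myr.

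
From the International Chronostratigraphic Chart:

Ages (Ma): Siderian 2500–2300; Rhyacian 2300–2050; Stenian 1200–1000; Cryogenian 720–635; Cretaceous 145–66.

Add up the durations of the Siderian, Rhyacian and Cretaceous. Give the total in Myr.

529 million years

Each duration: Siderian = 200; Rhyacian = 250; Cretaceous = 79.
Sum: 200 + 250 + 79 = 529 Myr.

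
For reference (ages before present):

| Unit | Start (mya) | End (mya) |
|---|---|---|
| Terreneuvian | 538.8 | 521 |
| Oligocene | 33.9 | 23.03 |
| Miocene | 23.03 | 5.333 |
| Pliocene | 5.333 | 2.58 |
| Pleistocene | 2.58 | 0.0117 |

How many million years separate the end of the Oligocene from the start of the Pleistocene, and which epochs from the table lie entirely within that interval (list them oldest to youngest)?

End of Oligocene = 23.03 Ma; start of Pleistocene = 2.58 Ma.
Gap = 23.03 − 2.58 = 20.45 Myr.
Epochs wholly inside 23.03–2.58 Ma: Miocene (23.03–5.333), Pliocene (5.333–2.58).

20.45 million years; Miocene, Pliocene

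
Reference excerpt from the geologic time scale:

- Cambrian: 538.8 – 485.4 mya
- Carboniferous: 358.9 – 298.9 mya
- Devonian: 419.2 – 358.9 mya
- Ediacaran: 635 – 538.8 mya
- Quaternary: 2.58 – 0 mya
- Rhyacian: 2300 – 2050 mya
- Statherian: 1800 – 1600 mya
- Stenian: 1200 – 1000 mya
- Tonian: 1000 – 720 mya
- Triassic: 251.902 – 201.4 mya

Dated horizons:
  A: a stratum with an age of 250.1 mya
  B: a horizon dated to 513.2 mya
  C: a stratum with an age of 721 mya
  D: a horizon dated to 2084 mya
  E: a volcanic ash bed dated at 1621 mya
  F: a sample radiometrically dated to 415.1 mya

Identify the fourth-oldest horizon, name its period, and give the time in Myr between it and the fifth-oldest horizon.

B, in the Cambrian; 98.1 million years to F

Sorted oldest-first by Ma: D (2084), E (1621), C (721), B (513.2), F (415.1), A (250.1).
The fourth oldest is B at 513.2 Ma, which lies in 538.8–485.4 Ma: the Cambrian.
The fifth oldest is F at 415.1 Ma; separation = |513.2 − 415.1| = 98.1 Myr.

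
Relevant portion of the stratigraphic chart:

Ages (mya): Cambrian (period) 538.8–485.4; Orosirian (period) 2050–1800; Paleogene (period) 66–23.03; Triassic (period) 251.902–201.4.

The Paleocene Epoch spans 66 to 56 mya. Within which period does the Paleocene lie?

Paleogene

The Paleocene (66–56 Ma) lies entirely within 66–23.03 Ma, the Paleogene Period.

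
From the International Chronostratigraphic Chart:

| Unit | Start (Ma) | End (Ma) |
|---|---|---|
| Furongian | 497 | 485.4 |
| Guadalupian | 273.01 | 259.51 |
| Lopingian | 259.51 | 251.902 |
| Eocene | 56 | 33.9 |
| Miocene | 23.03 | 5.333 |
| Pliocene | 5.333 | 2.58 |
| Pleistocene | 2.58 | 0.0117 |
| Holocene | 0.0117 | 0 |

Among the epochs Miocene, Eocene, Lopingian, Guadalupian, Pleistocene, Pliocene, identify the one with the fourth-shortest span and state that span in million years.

Start − end for each: Miocene 23.03 − 5.333 = 17.697; Eocene 56 − 33.9 = 22.1; Lopingian 259.51 − 251.902 = 7.608; Guadalupian 273.01 − 259.51 = 13.5; Pleistocene 2.58 − 0.0117 = 2.5683; Pliocene 5.333 − 2.58 = 2.753.
Ranking these from shortest: Pleistocene < Pliocene < Lopingian < Guadalupian < Miocene < Eocene.
Position 4 in that ranking is Guadalupian, which lasted 13.5 Myr.

Guadalupian, 13.5 million years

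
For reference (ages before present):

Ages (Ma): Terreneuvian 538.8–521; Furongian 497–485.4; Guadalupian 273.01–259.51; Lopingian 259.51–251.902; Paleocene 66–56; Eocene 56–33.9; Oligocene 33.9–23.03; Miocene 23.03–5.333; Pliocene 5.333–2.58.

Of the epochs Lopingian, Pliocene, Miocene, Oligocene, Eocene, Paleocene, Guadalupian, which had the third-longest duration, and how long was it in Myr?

Durations: Lopingian 7.608; Pliocene 2.753; Miocene 17.697; Oligocene 10.87; Eocene 22.1; Paleocene 10; Guadalupian 13.5 Myr.
Sorted longest-first: Eocene (22.1), Miocene (17.697), Guadalupian (13.5), Oligocene (10.87), Paleocene (10), Lopingian (7.608), Pliocene (2.753).
The third longest is Guadalupian at 13.5 Myr.

Guadalupian, 13.5 million years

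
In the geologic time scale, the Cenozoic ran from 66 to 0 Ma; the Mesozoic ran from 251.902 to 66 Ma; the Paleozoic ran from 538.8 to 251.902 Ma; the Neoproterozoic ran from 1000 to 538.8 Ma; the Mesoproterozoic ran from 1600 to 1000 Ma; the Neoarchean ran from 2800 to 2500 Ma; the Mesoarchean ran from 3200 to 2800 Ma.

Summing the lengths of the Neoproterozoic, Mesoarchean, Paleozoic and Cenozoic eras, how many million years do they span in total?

1214.098 million years

Duration is start − end for each: (1000 − 538.8) + (3200 − 2800) + (538.8 − 251.902) + (66 − 0).
That is 461.2 + 400 + 286.898 + 66, which totals 1214.098 million years.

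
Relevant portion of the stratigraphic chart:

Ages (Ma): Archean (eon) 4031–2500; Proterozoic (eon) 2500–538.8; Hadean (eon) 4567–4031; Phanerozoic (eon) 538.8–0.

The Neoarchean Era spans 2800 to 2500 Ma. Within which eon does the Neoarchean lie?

The Neoarchean (2800–2500 Ma) lies entirely within 4031–2500 Ma, the Archean Eon.

Archean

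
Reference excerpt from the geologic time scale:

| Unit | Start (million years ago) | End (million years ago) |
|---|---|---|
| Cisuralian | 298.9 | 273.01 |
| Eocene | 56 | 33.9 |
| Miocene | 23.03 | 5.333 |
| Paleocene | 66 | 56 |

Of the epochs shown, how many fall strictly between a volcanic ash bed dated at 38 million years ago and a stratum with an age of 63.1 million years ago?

Checking each listed span, none has both start < 63.1 Ma and end > 38 Ma — every epoch straddles one of the two dates or lies outside them — so the count is 0.

0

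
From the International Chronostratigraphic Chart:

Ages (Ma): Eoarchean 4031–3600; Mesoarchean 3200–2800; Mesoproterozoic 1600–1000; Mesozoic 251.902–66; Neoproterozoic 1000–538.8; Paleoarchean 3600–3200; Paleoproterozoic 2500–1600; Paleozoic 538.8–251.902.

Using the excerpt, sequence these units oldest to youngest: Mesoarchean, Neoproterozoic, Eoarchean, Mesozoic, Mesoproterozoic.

Read off each span (Ma): Mesoarchean 3200–2800; Neoproterozoic 1000–538.8; Eoarchean 4031–3600; Mesozoic 251.902–66; Mesoproterozoic 1600–1000.
Larger Ma is older, so oldest→youngest is Eoarchean, Mesoarchean, Mesoproterozoic, Neoproterozoic, Mesozoic.

Eoarchean, Mesoarchean, Mesoproterozoic, Neoproterozoic, Mesozoic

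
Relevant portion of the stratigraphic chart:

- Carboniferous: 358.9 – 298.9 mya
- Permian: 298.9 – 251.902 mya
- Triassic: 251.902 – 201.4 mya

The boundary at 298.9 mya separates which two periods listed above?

The Carboniferous ends at 298.9 mya and the Permian begins at 298.9 mya, so they share that boundary.

Carboniferous and Permian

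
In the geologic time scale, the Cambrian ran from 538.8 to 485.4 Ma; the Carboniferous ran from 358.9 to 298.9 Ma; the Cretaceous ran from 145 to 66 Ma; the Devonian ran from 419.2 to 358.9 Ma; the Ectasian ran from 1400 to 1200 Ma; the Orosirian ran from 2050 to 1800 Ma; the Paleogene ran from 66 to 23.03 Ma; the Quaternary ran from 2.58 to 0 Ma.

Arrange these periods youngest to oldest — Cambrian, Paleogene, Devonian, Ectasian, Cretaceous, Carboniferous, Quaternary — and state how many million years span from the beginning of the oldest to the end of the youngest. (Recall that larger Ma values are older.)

Quaternary → Paleogene → Cretaceous → Carboniferous → Devonian → Cambrian → Ectasian; total span 1400 Myr

From the excerpt: Cambrian 538.8–485.4; Paleogene 66–23.03; Devonian 419.2–358.9; Ectasian 1400–1200; Cretaceous 145–66; Carboniferous 358.9–298.9; Quaternary 2.58–0 (Ma).
Larger Ma is earlier, so the oldest is Ectasian and the youngest is Quaternary; youngest to oldest: Quaternary, Paleogene, Cretaceous, Carboniferous, Devonian, Cambrian, Ectasian.
Oldest start 1400 minus youngest end 0 gives 1400 Myr overall.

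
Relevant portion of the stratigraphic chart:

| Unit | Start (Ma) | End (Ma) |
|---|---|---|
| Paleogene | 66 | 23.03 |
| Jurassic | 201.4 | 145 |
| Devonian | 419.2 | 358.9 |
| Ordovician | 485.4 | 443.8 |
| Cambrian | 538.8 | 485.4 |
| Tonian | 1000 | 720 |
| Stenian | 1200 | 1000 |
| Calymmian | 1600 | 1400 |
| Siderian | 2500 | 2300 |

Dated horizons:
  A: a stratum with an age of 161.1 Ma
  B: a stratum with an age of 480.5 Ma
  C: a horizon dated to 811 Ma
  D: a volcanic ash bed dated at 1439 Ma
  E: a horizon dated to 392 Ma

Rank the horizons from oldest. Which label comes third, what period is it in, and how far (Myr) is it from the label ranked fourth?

B, in the Ordovician; 88.5 million years to E

Larger Ma means older, so oldest first: D 1439 > C 811 > B 480.5 > E 392 > A 161.1.
Counting 3 along gives B (480.5 Ma); the excerpt puts that inside the Ordovician, 485.4–443.8 Ma.
Next in line is E (392 Ma), and 480.5 − 392 = 88.5 Myr.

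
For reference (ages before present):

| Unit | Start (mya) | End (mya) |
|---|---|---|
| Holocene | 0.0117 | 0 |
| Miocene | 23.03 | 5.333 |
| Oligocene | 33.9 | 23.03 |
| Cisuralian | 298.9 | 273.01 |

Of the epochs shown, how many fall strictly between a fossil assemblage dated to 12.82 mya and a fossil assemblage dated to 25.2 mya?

0

Checking each listed span, none has both start < 25.2 Ma and end > 12.82 Ma — every epoch straddles one of the two dates or lies outside them — so the count is 0.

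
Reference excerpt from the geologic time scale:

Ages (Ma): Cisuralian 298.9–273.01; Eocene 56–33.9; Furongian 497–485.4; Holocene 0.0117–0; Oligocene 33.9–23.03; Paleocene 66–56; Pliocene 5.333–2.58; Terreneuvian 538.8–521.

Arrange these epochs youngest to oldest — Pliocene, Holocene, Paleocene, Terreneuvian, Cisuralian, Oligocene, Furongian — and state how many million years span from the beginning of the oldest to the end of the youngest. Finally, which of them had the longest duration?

Holocene → Pliocene → Oligocene → Paleocene → Cisuralian → Furongian → Terreneuvian; total span 538.8 Myr; longest is Cisuralian

From the excerpt: Pliocene 5.333–2.58; Holocene 0.0117–0; Paleocene 66–56; Terreneuvian 538.8–521; Cisuralian 298.9–273.01; Oligocene 33.9–23.03; Furongian 497–485.4 (Ma).
Larger Ma is earlier, so the oldest is Terreneuvian and the youngest is Holocene; youngest to oldest: Holocene, Pliocene, Oligocene, Paleocene, Cisuralian, Furongian, Terreneuvian.
Oldest start 538.8 minus youngest end 0 gives 538.8 Myr overall.
Individual lengths (start − end): Oligocene 10.87; Terreneuvian 17.8; Cisuralian 25.89; Pliocene 2.753; Holocene 0.0117; Furongian 11.6; Paleocene 10. The largest is Cisuralian at 25.89 Myr.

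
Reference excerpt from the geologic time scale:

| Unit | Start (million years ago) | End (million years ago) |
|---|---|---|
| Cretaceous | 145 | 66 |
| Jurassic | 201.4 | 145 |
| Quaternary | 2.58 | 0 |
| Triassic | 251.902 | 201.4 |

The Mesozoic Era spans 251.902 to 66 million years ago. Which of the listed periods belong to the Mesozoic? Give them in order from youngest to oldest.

Cretaceous, Jurassic, Triassic

Periods with both bounds inside 251.902–66 Ma: Cretaceous (145–66), Jurassic (201.4–145), Triassic (251.902–201.4).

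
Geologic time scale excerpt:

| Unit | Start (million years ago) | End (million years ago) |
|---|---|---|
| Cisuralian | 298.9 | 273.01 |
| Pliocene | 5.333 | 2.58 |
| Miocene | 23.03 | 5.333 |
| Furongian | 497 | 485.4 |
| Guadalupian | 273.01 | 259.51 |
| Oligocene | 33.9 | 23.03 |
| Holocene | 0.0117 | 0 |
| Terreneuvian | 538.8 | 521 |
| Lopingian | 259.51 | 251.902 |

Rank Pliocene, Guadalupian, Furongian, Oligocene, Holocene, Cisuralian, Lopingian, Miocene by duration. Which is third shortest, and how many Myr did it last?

Lopingian, 7.608 million years

Durations: Pliocene 2.753; Guadalupian 13.5; Furongian 11.6; Oligocene 10.87; Holocene 0.0117; Cisuralian 25.89; Lopingian 7.608; Miocene 17.697 Myr.
Sorted shortest-first: Holocene (0.0117), Pliocene (2.753), Lopingian (7.608), Oligocene (10.87), Furongian (11.6), Guadalupian (13.5), Miocene (17.697), Cisuralian (25.89).
The third shortest is Lopingian at 7.608 Myr.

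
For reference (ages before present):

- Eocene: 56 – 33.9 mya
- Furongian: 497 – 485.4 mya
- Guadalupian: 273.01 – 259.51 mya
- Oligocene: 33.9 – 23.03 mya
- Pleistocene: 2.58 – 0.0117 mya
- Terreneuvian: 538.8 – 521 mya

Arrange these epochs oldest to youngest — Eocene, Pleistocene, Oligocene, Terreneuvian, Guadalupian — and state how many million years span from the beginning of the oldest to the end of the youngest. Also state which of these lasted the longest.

Terreneuvian, Guadalupian, Eocene, Oligocene, Pleistocene; total span 538.7883 Myr; longest is Eocene

Start ages (Ma): Terreneuvian 538.8, Guadalupian 273.01, Eocene 56, Oligocene 33.9, Pleistocene 2.58.
Ordered oldest to youngest: Terreneuvian, Guadalupian, Eocene, Oligocene, Pleistocene.
Span = 538.8 − 0.0117 = 538.7883 Myr.
Durations: Pleistocene 2.5683, Guadalupian 13.5, Oligocene 10.87, Terreneuvian 17.8, Eocene 22.1 → longest is Eocene (22.1 Myr).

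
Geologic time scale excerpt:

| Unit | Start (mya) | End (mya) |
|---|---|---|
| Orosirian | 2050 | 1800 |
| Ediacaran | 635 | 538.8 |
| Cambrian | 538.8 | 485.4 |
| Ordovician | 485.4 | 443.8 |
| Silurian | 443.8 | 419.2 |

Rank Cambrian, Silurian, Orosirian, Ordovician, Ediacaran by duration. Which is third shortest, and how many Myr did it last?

Cambrian, 53.4 million years

Start − end for each: Cambrian 538.8 − 485.4 = 53.4; Silurian 443.8 − 419.2 = 24.6; Orosirian 2050 − 1800 = 250; Ordovician 485.4 − 443.8 = 41.6; Ediacaran 635 − 538.8 = 96.2.
Ranking these from shortest: Silurian < Ordovician < Cambrian < Ediacaran < Orosirian.
Position 3 in that ranking is Cambrian, which lasted 53.4 Myr.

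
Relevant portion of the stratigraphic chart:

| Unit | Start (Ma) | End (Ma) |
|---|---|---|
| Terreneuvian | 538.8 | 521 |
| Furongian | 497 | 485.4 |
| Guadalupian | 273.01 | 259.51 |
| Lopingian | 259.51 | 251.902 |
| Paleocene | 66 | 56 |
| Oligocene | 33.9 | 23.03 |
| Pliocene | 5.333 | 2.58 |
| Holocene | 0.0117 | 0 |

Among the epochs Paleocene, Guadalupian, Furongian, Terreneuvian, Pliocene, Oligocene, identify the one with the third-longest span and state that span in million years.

Furongian, 11.6 million years

Durations: Paleocene 10; Guadalupian 13.5; Furongian 11.6; Terreneuvian 17.8; Pliocene 2.753; Oligocene 10.87 Myr.
Sorted longest-first: Terreneuvian (17.8), Guadalupian (13.5), Furongian (11.6), Oligocene (10.87), Paleocene (10), Pliocene (2.753).
The third longest is Furongian at 11.6 Myr.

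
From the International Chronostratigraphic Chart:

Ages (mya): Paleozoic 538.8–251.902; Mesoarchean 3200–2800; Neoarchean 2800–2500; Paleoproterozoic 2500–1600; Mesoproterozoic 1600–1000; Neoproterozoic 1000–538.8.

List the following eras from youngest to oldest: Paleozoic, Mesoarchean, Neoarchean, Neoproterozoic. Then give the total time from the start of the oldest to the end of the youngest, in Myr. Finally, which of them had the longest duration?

From the excerpt: Paleozoic 538.8–251.902; Mesoarchean 3200–2800; Neoarchean 2800–2500; Neoproterozoic 1000–538.8 (Ma).
Larger Ma is earlier, so the oldest is Mesoarchean and the youngest is Paleozoic; youngest to oldest: Paleozoic, Neoproterozoic, Neoarchean, Mesoarchean.
Oldest start 3200 minus youngest end 251.902 gives 2948.098 Myr overall.
Individual lengths (start − end): Neoproterozoic 461.2; Mesoarchean 400; Neoarchean 300; Paleozoic 286.898. The largest is Neoproterozoic at 461.2 Myr.

Paleozoic, Neoproterozoic, Neoarchean, Mesoarchean; total span 2948.098 Myr; longest is Neoproterozoic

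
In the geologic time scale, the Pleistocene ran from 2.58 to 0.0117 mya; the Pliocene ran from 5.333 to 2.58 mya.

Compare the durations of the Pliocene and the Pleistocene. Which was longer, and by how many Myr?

Pliocene: 5.333 − 2.58 = 2.753 Myr.
Pleistocene: 2.58 − 0.0117 = 2.5683 Myr.
Difference: 2.753 − 2.5683 = 0.1847 Myr, so the Pliocene was longer.

Pliocene, by 0.1847 million years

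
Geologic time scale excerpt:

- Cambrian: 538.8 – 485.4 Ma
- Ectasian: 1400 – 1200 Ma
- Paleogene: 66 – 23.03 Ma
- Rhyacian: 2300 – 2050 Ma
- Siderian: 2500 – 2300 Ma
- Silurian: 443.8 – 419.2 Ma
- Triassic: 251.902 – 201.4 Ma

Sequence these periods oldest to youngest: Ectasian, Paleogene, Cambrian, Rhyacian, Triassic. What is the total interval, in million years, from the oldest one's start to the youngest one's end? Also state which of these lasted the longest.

Rhyacian → Ectasian → Cambrian → Triassic → Paleogene; total span 2276.97 Myr; longest is Rhyacian

Start ages (Ma): Rhyacian 2300, Ectasian 1400, Cambrian 538.8, Triassic 251.902, Paleogene 66.
Ordered oldest to youngest: Rhyacian, Ectasian, Cambrian, Triassic, Paleogene.
Span = 2300 − 23.03 = 2276.97 Myr.
Durations: Ectasian 200, Triassic 50.502, Paleogene 42.97, Cambrian 53.4, Rhyacian 250 → longest is Rhyacian (250 Myr).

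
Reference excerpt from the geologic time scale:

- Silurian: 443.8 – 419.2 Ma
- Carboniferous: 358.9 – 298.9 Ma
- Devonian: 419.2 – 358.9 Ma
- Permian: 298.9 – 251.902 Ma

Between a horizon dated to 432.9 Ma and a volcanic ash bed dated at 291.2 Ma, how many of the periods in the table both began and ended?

432.9 Ma sits inside the Silurian (443.8–419.2) and 291.2 Ma inside the Permian (298.9–251.902); neither of those is wholly between the two dates.
The listed periods lying completely between them are Devonian, Carboniferous — 2 in all.

2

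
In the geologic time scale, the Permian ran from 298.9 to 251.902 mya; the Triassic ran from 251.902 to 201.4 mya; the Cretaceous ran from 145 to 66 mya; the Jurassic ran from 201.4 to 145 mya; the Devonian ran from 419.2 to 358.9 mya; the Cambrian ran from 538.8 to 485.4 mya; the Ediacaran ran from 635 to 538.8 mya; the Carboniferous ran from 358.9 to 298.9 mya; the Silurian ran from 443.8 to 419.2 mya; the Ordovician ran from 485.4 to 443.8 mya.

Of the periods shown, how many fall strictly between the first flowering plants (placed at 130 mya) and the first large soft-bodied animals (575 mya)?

8

575 Ma sits inside the Ediacaran (635–538.8) and 130 Ma inside the Cretaceous (145–66); neither of those is wholly between the two dates.
The listed periods lying completely between them are Cambrian, Ordovician, Silurian, Devonian, Carboniferous, Permian, Triassic, Jurassic — 8 in all.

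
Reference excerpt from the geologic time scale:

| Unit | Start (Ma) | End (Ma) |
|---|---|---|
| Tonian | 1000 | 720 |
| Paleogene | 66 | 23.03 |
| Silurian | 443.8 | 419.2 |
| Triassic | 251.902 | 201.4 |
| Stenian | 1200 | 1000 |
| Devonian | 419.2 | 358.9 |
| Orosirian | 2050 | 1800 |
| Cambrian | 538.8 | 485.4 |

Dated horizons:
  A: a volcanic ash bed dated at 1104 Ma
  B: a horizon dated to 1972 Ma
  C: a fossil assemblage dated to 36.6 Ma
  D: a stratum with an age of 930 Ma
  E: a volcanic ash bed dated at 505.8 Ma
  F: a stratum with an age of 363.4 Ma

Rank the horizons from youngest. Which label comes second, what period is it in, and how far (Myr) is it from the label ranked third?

Smaller Ma means younger, so youngest first: C 36.6 < F 363.4 < E 505.8 < D 930 < A 1104 < B 1972.
Counting 2 along gives F (363.4 Ma); the excerpt puts that inside the Devonian, 419.2–358.9 Ma.
Next in line is E (505.8 Ma), and 505.8 − 363.4 = 142.4 Myr.

F, in the Devonian; 142.4 million years to E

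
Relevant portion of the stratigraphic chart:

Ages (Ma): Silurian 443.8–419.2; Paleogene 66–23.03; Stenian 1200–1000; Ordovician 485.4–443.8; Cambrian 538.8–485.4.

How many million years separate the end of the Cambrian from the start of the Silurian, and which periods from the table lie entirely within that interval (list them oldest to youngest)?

End of Cambrian = 485.4 Ma; start of Silurian = 443.8 Ma.
Gap = 485.4 − 443.8 = 41.6 Myr.
Periods wholly inside 485.4–443.8 Ma: Ordovician (485.4–443.8).

41.6 million years; Ordovician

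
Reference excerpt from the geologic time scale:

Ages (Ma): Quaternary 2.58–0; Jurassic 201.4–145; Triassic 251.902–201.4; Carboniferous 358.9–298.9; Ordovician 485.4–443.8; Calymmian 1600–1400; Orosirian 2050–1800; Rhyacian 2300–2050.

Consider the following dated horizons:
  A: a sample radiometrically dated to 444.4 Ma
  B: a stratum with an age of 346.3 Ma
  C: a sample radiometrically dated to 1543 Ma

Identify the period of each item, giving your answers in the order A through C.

Match each age against the start–end ranges in the excerpt: A = 444.4 Ma → Ordovician (485.4–443.8); B = 346.3 Ma → Carboniferous (358.9–298.9); C = 1543 Ma → Calymmian (1600–1400).

A — Ordovician; B — Carboniferous; C — Calymmian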